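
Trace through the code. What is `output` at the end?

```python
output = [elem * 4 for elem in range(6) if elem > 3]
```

Let's trace through this code step by step.

Initialize: output = [elem * 4 for elem in range(6) if elem > 3]

After execution: output = [16, 20]
[16, 20]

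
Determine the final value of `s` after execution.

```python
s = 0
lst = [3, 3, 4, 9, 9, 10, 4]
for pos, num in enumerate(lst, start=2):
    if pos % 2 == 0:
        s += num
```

Let's trace through this code step by step.

Initialize: s = 0
Initialize: lst = [3, 3, 4, 9, 9, 10, 4]
Entering loop: for pos, num in enumerate(lst, start=2):

After execution: s = 20
20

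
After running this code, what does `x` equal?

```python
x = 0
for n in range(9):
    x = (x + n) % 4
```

Let's trace through this code step by step.

Initialize: x = 0
Entering loop: for n in range(9):

After execution: x = 0
0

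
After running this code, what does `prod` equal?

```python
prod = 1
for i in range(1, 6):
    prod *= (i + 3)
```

Let's trace through this code step by step.

Initialize: prod = 1
Entering loop: for i in range(1, 6):

After execution: prod = 6720
6720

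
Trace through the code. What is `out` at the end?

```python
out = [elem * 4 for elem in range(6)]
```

Let's trace through this code step by step.

Initialize: out = [elem * 4 for elem in range(6)]

After execution: out = [0, 4, 8, 12, 16, 20]
[0, 4, 8, 12, 16, 20]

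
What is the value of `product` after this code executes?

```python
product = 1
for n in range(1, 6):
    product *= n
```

Let's trace through this code step by step.

Initialize: product = 1
Entering loop: for n in range(1, 6):

After execution: product = 120
120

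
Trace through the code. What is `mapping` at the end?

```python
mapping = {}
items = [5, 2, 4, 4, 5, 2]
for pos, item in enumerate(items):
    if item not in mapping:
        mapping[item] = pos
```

Let's trace through this code step by step.

Initialize: mapping = {}
Initialize: items = [5, 2, 4, 4, 5, 2]
Entering loop: for pos, item in enumerate(items):

After execution: mapping = {5: 0, 2: 1, 4: 2}
{5: 0, 2: 1, 4: 2}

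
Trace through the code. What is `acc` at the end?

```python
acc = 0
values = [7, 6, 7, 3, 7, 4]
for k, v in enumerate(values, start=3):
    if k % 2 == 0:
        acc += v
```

Let's trace through this code step by step.

Initialize: acc = 0
Initialize: values = [7, 6, 7, 3, 7, 4]
Entering loop: for k, v in enumerate(values, start=3):

After execution: acc = 13
13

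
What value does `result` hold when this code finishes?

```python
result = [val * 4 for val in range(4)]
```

Let's trace through this code step by step.

Initialize: result = [val * 4 for val in range(4)]

After execution: result = [0, 4, 8, 12]
[0, 4, 8, 12]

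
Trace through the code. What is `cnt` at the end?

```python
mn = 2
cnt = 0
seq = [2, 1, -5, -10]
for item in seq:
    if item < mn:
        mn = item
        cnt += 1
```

Let's trace through this code step by step.

Initialize: mn = 2
Initialize: cnt = 0
Initialize: seq = [2, 1, -5, -10]
Entering loop: for item in seq:

After execution: cnt = 3
3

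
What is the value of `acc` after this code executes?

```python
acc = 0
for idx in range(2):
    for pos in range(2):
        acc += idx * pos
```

Let's trace through this code step by step.

Initialize: acc = 0
Entering loop: for idx in range(2):

After execution: acc = 1
1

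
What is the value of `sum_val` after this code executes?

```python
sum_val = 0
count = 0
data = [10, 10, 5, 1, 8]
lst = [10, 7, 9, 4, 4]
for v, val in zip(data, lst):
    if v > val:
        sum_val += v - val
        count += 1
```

Let's trace through this code step by step.

Initialize: sum_val = 0
Initialize: count = 0
Initialize: data = [10, 10, 5, 1, 8]
Initialize: lst = [10, 7, 9, 4, 4]
Entering loop: for v, val in zip(data, lst):

After execution: sum_val = 7
7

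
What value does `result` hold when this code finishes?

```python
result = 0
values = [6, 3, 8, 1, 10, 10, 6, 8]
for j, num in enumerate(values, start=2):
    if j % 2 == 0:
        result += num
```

Let's trace through this code step by step.

Initialize: result = 0
Initialize: values = [6, 3, 8, 1, 10, 10, 6, 8]
Entering loop: for j, num in enumerate(values, start=2):

After execution: result = 30
30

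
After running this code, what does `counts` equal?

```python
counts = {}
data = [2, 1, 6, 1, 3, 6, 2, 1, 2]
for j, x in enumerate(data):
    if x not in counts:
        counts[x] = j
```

Let's trace through this code step by step.

Initialize: counts = {}
Initialize: data = [2, 1, 6, 1, 3, 6, 2, 1, 2]
Entering loop: for j, x in enumerate(data):

After execution: counts = {2: 0, 1: 1, 6: 2, 3: 4}
{2: 0, 1: 1, 6: 2, 3: 4}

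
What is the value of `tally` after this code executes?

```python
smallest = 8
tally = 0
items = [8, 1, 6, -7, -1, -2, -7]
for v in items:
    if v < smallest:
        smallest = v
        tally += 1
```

Let's trace through this code step by step.

Initialize: smallest = 8
Initialize: tally = 0
Initialize: items = [8, 1, 6, -7, -1, -2, -7]
Entering loop: for v in items:

After execution: tally = 2
2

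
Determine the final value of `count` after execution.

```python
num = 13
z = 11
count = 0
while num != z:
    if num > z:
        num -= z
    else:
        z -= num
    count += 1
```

Let's trace through this code step by step.

Initialize: num = 13
Initialize: z = 11
Initialize: count = 0
Entering loop: while num != z:

After execution: count = 7
7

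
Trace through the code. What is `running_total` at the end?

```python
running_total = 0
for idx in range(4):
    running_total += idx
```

Let's trace through this code step by step.

Initialize: running_total = 0
Entering loop: for idx in range(4):

After execution: running_total = 6
6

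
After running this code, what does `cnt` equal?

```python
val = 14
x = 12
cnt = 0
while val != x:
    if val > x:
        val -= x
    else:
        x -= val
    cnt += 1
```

Let's trace through this code step by step.

Initialize: val = 14
Initialize: x = 12
Initialize: cnt = 0
Entering loop: while val != x:

After execution: cnt = 6
6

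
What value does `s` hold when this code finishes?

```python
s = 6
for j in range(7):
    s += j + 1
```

Let's trace through this code step by step.

Initialize: s = 6
Entering loop: for j in range(7):

After execution: s = 34
34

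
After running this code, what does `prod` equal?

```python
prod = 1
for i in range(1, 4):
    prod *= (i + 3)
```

Let's trace through this code step by step.

Initialize: prod = 1
Entering loop: for i in range(1, 4):

After execution: prod = 120
120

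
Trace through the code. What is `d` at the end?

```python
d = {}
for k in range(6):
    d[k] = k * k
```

Let's trace through this code step by step.

Initialize: d = {}
Entering loop: for k in range(6):

After execution: d = {0: 0, 1: 1, 2: 4, 3: 9, 4: 16, 5: 25}
{0: 0, 1: 1, 2: 4, 3: 9, 4: 16, 5: 25}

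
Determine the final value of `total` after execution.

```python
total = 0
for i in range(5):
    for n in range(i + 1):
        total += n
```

Let's trace through this code step by step.

Initialize: total = 0
Entering loop: for i in range(5):

After execution: total = 20
20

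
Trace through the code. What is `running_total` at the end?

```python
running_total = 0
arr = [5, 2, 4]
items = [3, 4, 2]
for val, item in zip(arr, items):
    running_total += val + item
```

Let's trace through this code step by step.

Initialize: running_total = 0
Initialize: arr = [5, 2, 4]
Initialize: items = [3, 4, 2]
Entering loop: for val, item in zip(arr, items):

After execution: running_total = 20
20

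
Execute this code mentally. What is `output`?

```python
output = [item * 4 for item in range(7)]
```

Let's trace through this code step by step.

Initialize: output = [item * 4 for item in range(7)]

After execution: output = [0, 4, 8, 12, 16, 20, 24]
[0, 4, 8, 12, 16, 20, 24]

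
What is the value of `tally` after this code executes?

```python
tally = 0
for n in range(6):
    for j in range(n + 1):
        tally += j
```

Let's trace through this code step by step.

Initialize: tally = 0
Entering loop: for n in range(6):

After execution: tally = 35
35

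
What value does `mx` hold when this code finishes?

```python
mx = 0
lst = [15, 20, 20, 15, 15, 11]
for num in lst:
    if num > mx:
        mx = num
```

Let's trace through this code step by step.

Initialize: mx = 0
Initialize: lst = [15, 20, 20, 15, 15, 11]
Entering loop: for num in lst:

After execution: mx = 20
20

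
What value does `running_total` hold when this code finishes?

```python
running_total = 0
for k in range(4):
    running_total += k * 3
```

Let's trace through this code step by step.

Initialize: running_total = 0
Entering loop: for k in range(4):

After execution: running_total = 18
18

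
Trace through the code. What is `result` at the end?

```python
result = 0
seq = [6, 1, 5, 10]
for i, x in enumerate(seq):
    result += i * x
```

Let's trace through this code step by step.

Initialize: result = 0
Initialize: seq = [6, 1, 5, 10]
Entering loop: for i, x in enumerate(seq):

After execution: result = 41
41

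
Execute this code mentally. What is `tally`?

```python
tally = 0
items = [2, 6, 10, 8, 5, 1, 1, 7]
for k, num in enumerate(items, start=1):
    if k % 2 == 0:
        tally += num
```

Let's trace through this code step by step.

Initialize: tally = 0
Initialize: items = [2, 6, 10, 8, 5, 1, 1, 7]
Entering loop: for k, num in enumerate(items, start=1):

After execution: tally = 22
22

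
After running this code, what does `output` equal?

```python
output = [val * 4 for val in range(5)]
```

Let's trace through this code step by step.

Initialize: output = [val * 4 for val in range(5)]

After execution: output = [0, 4, 8, 12, 16]
[0, 4, 8, 12, 16]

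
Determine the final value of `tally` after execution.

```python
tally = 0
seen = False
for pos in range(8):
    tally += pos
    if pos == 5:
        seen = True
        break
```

Let's trace through this code step by step.

Initialize: tally = 0
Initialize: seen = False
Entering loop: for pos in range(8):

After execution: tally = 15
15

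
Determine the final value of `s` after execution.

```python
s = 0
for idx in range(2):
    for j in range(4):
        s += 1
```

Let's trace through this code step by step.

Initialize: s = 0
Entering loop: for idx in range(2):

After execution: s = 8
8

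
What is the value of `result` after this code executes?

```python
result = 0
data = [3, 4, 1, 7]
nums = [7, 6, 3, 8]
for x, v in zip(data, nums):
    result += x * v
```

Let's trace through this code step by step.

Initialize: result = 0
Initialize: data = [3, 4, 1, 7]
Initialize: nums = [7, 6, 3, 8]
Entering loop: for x, v in zip(data, nums):

After execution: result = 104
104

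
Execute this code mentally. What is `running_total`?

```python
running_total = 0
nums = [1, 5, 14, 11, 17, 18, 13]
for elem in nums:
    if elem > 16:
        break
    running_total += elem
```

Let's trace through this code step by step.

Initialize: running_total = 0
Initialize: nums = [1, 5, 14, 11, 17, 18, 13]
Entering loop: for elem in nums:

After execution: running_total = 31
31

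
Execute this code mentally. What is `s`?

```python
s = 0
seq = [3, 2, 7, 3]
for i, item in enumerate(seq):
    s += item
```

Let's trace through this code step by step.

Initialize: s = 0
Initialize: seq = [3, 2, 7, 3]
Entering loop: for i, item in enumerate(seq):

After execution: s = 15
15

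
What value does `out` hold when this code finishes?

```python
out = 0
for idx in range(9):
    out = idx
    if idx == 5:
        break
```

Let's trace through this code step by step.

Initialize: out = 0
Entering loop: for idx in range(9):

After execution: out = 5
5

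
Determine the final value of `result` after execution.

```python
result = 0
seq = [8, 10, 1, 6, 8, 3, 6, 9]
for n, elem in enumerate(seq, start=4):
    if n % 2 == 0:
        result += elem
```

Let's trace through this code step by step.

Initialize: result = 0
Initialize: seq = [8, 10, 1, 6, 8, 3, 6, 9]
Entering loop: for n, elem in enumerate(seq, start=4):

After execution: result = 23
23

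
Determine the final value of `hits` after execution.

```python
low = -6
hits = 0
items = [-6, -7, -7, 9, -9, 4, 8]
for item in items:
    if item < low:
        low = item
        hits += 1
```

Let's trace through this code step by step.

Initialize: low = -6
Initialize: hits = 0
Initialize: items = [-6, -7, -7, 9, -9, 4, 8]
Entering loop: for item in items:

After execution: hits = 2
2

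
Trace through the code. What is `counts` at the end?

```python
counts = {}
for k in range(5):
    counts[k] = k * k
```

Let's trace through this code step by step.

Initialize: counts = {}
Entering loop: for k in range(5):

After execution: counts = {0: 0, 1: 1, 2: 4, 3: 9, 4: 16}
{0: 0, 1: 1, 2: 4, 3: 9, 4: 16}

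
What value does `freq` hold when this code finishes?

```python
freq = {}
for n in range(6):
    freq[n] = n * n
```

Let's trace through this code step by step.

Initialize: freq = {}
Entering loop: for n in range(6):

After execution: freq = {0: 0, 1: 1, 2: 4, 3: 9, 4: 16, 5: 25}
{0: 0, 1: 1, 2: 4, 3: 9, 4: 16, 5: 25}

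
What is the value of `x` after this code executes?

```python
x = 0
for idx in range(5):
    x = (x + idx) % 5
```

Let's trace through this code step by step.

Initialize: x = 0
Entering loop: for idx in range(5):

After execution: x = 0
0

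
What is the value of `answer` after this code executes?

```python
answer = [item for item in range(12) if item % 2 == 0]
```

Let's trace through this code step by step.

Initialize: answer = [item for item in range(12) if item % 2 == 0]

After execution: answer = [0, 2, 4, 6, 8, 10]
[0, 2, 4, 6, 8, 10]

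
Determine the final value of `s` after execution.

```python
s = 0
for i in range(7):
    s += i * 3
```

Let's trace through this code step by step.

Initialize: s = 0
Entering loop: for i in range(7):

After execution: s = 63
63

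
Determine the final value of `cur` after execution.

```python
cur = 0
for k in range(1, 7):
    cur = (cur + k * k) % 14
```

Let's trace through this code step by step.

Initialize: cur = 0
Entering loop: for k in range(1, 7):

After execution: cur = 7
7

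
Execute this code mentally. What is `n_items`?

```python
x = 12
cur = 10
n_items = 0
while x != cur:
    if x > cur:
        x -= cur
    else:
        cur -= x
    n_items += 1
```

Let's trace through this code step by step.

Initialize: x = 12
Initialize: cur = 10
Initialize: n_items = 0
Entering loop: while x != cur:

After execution: n_items = 5
5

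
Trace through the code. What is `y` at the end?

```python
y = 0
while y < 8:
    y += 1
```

Let's trace through this code step by step.

Initialize: y = 0
Entering loop: while y < 8:

After execution: y = 8
8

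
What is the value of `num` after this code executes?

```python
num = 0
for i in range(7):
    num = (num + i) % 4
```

Let's trace through this code step by step.

Initialize: num = 0
Entering loop: for i in range(7):

After execution: num = 1
1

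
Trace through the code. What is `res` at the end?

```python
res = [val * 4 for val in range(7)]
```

Let's trace through this code step by step.

Initialize: res = [val * 4 for val in range(7)]

After execution: res = [0, 4, 8, 12, 16, 20, 24]
[0, 4, 8, 12, 16, 20, 24]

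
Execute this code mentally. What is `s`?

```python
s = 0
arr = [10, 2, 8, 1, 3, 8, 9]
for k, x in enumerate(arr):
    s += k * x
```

Let's trace through this code step by step.

Initialize: s = 0
Initialize: arr = [10, 2, 8, 1, 3, 8, 9]
Entering loop: for k, x in enumerate(arr):

After execution: s = 127
127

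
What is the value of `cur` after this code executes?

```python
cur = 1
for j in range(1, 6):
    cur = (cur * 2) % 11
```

Let's trace through this code step by step.

Initialize: cur = 1
Entering loop: for j in range(1, 6):

After execution: cur = 10
10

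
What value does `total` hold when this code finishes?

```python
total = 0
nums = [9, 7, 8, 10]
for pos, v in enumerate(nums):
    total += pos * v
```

Let's trace through this code step by step.

Initialize: total = 0
Initialize: nums = [9, 7, 8, 10]
Entering loop: for pos, v in enumerate(nums):

After execution: total = 53
53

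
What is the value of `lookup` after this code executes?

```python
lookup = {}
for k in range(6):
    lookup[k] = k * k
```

Let's trace through this code step by step.

Initialize: lookup = {}
Entering loop: for k in range(6):

After execution: lookup = {0: 0, 1: 1, 2: 4, 3: 9, 4: 16, 5: 25}
{0: 0, 1: 1, 2: 4, 3: 9, 4: 16, 5: 25}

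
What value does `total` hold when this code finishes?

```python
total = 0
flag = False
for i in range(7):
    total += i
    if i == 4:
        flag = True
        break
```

Let's trace through this code step by step.

Initialize: total = 0
Initialize: flag = False
Entering loop: for i in range(7):

After execution: total = 10
10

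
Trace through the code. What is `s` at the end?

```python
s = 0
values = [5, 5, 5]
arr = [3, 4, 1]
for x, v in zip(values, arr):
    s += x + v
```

Let's trace through this code step by step.

Initialize: s = 0
Initialize: values = [5, 5, 5]
Initialize: arr = [3, 4, 1]
Entering loop: for x, v in zip(values, arr):

After execution: s = 23
23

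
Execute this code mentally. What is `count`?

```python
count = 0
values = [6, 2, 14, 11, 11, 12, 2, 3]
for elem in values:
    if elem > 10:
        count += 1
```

Let's trace through this code step by step.

Initialize: count = 0
Initialize: values = [6, 2, 14, 11, 11, 12, 2, 3]
Entering loop: for elem in values:

After execution: count = 4
4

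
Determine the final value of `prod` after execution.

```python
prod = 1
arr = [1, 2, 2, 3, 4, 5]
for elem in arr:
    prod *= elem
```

Let's trace through this code step by step.

Initialize: prod = 1
Initialize: arr = [1, 2, 2, 3, 4, 5]
Entering loop: for elem in arr:

After execution: prod = 240
240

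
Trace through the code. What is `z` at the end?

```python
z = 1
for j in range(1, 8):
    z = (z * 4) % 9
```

Let's trace through this code step by step.

Initialize: z = 1
Entering loop: for j in range(1, 8):

After execution: z = 4
4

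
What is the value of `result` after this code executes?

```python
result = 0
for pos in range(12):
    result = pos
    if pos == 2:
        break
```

Let's trace through this code step by step.

Initialize: result = 0
Entering loop: for pos in range(12):

After execution: result = 2
2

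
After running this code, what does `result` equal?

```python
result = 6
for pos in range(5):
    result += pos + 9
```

Let's trace through this code step by step.

Initialize: result = 6
Entering loop: for pos in range(5):

After execution: result = 61
61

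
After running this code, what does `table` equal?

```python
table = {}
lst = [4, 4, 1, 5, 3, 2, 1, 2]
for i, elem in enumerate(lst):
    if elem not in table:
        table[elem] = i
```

Let's trace through this code step by step.

Initialize: table = {}
Initialize: lst = [4, 4, 1, 5, 3, 2, 1, 2]
Entering loop: for i, elem in enumerate(lst):

After execution: table = {4: 0, 1: 2, 5: 3, 3: 4, 2: 5}
{4: 0, 1: 2, 5: 3, 3: 4, 2: 5}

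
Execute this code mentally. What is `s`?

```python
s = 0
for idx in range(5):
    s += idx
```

Let's trace through this code step by step.

Initialize: s = 0
Entering loop: for idx in range(5):

After execution: s = 10
10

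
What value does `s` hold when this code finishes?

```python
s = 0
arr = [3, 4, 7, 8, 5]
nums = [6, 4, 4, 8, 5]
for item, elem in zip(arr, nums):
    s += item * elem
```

Let's trace through this code step by step.

Initialize: s = 0
Initialize: arr = [3, 4, 7, 8, 5]
Initialize: nums = [6, 4, 4, 8, 5]
Entering loop: for item, elem in zip(arr, nums):

After execution: s = 151
151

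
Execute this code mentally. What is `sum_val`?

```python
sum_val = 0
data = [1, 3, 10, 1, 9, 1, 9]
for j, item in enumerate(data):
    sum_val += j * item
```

Let's trace through this code step by step.

Initialize: sum_val = 0
Initialize: data = [1, 3, 10, 1, 9, 1, 9]
Entering loop: for j, item in enumerate(data):

After execution: sum_val = 121
121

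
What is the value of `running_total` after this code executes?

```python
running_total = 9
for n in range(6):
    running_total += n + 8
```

Let's trace through this code step by step.

Initialize: running_total = 9
Entering loop: for n in range(6):

After execution: running_total = 72
72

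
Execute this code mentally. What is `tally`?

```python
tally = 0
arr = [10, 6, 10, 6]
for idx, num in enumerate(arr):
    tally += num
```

Let's trace through this code step by step.

Initialize: tally = 0
Initialize: arr = [10, 6, 10, 6]
Entering loop: for idx, num in enumerate(arr):

After execution: tally = 32
32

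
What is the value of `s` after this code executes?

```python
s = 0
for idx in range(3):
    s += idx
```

Let's trace through this code step by step.

Initialize: s = 0
Entering loop: for idx in range(3):

After execution: s = 3
3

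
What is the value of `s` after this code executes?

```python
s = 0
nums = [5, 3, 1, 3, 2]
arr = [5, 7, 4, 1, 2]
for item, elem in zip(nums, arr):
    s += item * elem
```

Let's trace through this code step by step.

Initialize: s = 0
Initialize: nums = [5, 3, 1, 3, 2]
Initialize: arr = [5, 7, 4, 1, 2]
Entering loop: for item, elem in zip(nums, arr):

After execution: s = 57
57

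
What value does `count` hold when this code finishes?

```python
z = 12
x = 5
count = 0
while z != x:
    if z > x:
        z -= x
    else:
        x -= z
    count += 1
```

Let's trace through this code step by step.

Initialize: z = 12
Initialize: x = 5
Initialize: count = 0
Entering loop: while z != x:

After execution: count = 5
5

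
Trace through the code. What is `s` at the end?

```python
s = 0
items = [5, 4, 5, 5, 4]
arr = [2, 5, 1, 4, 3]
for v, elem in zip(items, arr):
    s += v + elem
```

Let's trace through this code step by step.

Initialize: s = 0
Initialize: items = [5, 4, 5, 5, 4]
Initialize: arr = [2, 5, 1, 4, 3]
Entering loop: for v, elem in zip(items, arr):

After execution: s = 38
38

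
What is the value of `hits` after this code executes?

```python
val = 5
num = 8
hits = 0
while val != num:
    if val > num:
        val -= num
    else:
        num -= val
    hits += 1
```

Let's trace through this code step by step.

Initialize: val = 5
Initialize: num = 8
Initialize: hits = 0
Entering loop: while val != num:

After execution: hits = 4
4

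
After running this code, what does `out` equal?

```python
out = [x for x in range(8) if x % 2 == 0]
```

Let's trace through this code step by step.

Initialize: out = [x for x in range(8) if x % 2 == 0]

After execution: out = [0, 2, 4, 6]
[0, 2, 4, 6]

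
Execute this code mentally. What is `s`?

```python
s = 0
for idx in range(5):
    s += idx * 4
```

Let's trace through this code step by step.

Initialize: s = 0
Entering loop: for idx in range(5):

After execution: s = 40
40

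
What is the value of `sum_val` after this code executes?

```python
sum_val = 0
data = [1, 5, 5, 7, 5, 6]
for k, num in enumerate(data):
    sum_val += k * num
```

Let's trace through this code step by step.

Initialize: sum_val = 0
Initialize: data = [1, 5, 5, 7, 5, 6]
Entering loop: for k, num in enumerate(data):

After execution: sum_val = 86
86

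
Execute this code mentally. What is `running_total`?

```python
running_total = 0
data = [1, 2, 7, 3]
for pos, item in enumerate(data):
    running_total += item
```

Let's trace through this code step by step.

Initialize: running_total = 0
Initialize: data = [1, 2, 7, 3]
Entering loop: for pos, item in enumerate(data):

After execution: running_total = 13
13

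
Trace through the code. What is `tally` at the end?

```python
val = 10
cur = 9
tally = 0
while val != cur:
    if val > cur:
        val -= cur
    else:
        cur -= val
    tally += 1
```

Let's trace through this code step by step.

Initialize: val = 10
Initialize: cur = 9
Initialize: tally = 0
Entering loop: while val != cur:

After execution: tally = 9
9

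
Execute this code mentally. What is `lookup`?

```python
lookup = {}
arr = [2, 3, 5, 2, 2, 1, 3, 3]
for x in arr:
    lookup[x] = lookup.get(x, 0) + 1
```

Let's trace through this code step by step.

Initialize: lookup = {}
Initialize: arr = [2, 3, 5, 2, 2, 1, 3, 3]
Entering loop: for x in arr:

After execution: lookup = {2: 3, 3: 3, 5: 1, 1: 1}
{2: 3, 3: 3, 5: 1, 1: 1}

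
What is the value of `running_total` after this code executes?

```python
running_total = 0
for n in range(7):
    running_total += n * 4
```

Let's trace through this code step by step.

Initialize: running_total = 0
Entering loop: for n in range(7):

After execution: running_total = 84
84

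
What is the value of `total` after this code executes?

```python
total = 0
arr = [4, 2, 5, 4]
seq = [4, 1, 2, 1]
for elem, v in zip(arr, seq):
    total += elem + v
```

Let's trace through this code step by step.

Initialize: total = 0
Initialize: arr = [4, 2, 5, 4]
Initialize: seq = [4, 1, 2, 1]
Entering loop: for elem, v in zip(arr, seq):

After execution: total = 23
23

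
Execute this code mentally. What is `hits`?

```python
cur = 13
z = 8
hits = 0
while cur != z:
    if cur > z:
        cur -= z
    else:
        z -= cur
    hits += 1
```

Let's trace through this code step by step.

Initialize: cur = 13
Initialize: z = 8
Initialize: hits = 0
Entering loop: while cur != z:

After execution: hits = 5
5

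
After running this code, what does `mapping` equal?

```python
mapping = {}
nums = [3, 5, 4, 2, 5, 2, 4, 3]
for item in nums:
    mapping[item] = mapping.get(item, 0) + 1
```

Let's trace through this code step by step.

Initialize: mapping = {}
Initialize: nums = [3, 5, 4, 2, 5, 2, 4, 3]
Entering loop: for item in nums:

After execution: mapping = {3: 2, 5: 2, 4: 2, 2: 2}
{3: 2, 5: 2, 4: 2, 2: 2}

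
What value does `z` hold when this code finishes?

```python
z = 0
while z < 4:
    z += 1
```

Let's trace through this code step by step.

Initialize: z = 0
Entering loop: while z < 4:

After execution: z = 4
4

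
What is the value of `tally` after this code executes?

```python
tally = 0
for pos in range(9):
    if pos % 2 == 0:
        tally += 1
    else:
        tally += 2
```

Let's trace through this code step by step.

Initialize: tally = 0
Entering loop: for pos in range(9):

After execution: tally = 13
13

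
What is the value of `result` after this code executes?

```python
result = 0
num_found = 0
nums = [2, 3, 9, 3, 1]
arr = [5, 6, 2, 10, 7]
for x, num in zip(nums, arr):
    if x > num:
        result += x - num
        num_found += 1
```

Let's trace through this code step by step.

Initialize: result = 0
Initialize: num_found = 0
Initialize: nums = [2, 3, 9, 3, 1]
Initialize: arr = [5, 6, 2, 10, 7]
Entering loop: for x, num in zip(nums, arr):

After execution: result = 7
7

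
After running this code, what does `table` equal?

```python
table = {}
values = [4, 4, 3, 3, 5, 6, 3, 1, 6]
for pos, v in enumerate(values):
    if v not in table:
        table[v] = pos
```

Let's trace through this code step by step.

Initialize: table = {}
Initialize: values = [4, 4, 3, 3, 5, 6, 3, 1, 6]
Entering loop: for pos, v in enumerate(values):

After execution: table = {4: 0, 3: 2, 5: 4, 6: 5, 1: 7}
{4: 0, 3: 2, 5: 4, 6: 5, 1: 7}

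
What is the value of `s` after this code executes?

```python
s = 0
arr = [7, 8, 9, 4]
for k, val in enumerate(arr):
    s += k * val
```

Let's trace through this code step by step.

Initialize: s = 0
Initialize: arr = [7, 8, 9, 4]
Entering loop: for k, val in enumerate(arr):

After execution: s = 38
38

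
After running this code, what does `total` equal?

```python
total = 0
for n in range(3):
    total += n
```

Let's trace through this code step by step.

Initialize: total = 0
Entering loop: for n in range(3):

After execution: total = 3
3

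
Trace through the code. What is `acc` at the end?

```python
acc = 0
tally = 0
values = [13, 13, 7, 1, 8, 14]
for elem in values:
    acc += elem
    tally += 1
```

Let's trace through this code step by step.

Initialize: acc = 0
Initialize: tally = 0
Initialize: values = [13, 13, 7, 1, 8, 14]
Entering loop: for elem in values:

After execution: acc = 56
56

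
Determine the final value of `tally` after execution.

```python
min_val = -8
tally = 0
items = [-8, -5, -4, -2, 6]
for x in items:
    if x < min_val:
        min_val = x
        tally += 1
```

Let's trace through this code step by step.

Initialize: min_val = -8
Initialize: tally = 0
Initialize: items = [-8, -5, -4, -2, 6]
Entering loop: for x in items:

After execution: tally = 0
0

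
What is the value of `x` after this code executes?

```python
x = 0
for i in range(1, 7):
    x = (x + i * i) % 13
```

Let's trace through this code step by step.

Initialize: x = 0
Entering loop: for i in range(1, 7):

After execution: x = 0
0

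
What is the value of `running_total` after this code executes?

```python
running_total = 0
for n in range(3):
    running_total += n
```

Let's trace through this code step by step.

Initialize: running_total = 0
Entering loop: for n in range(3):

After execution: running_total = 3
3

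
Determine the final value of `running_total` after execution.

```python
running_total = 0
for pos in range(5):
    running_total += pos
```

Let's trace through this code step by step.

Initialize: running_total = 0
Entering loop: for pos in range(5):

After execution: running_total = 10
10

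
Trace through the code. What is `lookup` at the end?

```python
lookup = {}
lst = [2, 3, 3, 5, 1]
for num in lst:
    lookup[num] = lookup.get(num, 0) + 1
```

Let's trace through this code step by step.

Initialize: lookup = {}
Initialize: lst = [2, 3, 3, 5, 1]
Entering loop: for num in lst:

After execution: lookup = {2: 1, 3: 2, 5: 1, 1: 1}
{2: 1, 3: 2, 5: 1, 1: 1}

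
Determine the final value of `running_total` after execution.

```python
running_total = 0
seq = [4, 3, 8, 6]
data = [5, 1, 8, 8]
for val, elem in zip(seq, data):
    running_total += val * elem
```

Let's trace through this code step by step.

Initialize: running_total = 0
Initialize: seq = [4, 3, 8, 6]
Initialize: data = [5, 1, 8, 8]
Entering loop: for val, elem in zip(seq, data):

After execution: running_total = 135
135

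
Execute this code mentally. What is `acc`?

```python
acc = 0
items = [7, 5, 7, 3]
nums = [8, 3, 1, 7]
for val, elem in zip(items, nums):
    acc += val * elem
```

Let's trace through this code step by step.

Initialize: acc = 0
Initialize: items = [7, 5, 7, 3]
Initialize: nums = [8, 3, 1, 7]
Entering loop: for val, elem in zip(items, nums):

After execution: acc = 99
99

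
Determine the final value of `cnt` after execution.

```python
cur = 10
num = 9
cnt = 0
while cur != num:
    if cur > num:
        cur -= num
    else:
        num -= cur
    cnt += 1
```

Let's trace through this code step by step.

Initialize: cur = 10
Initialize: num = 9
Initialize: cnt = 0
Entering loop: while cur != num:

After execution: cnt = 9
9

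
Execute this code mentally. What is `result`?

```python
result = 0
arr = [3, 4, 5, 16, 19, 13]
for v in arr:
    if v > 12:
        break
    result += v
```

Let's trace through this code step by step.

Initialize: result = 0
Initialize: arr = [3, 4, 5, 16, 19, 13]
Entering loop: for v in arr:

After execution: result = 12
12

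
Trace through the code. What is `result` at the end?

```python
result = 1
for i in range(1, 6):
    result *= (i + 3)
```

Let's trace through this code step by step.

Initialize: result = 1
Entering loop: for i in range(1, 6):

After execution: result = 6720
6720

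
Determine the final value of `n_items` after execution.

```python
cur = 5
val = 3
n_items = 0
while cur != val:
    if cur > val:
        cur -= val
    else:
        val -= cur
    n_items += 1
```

Let's trace through this code step by step.

Initialize: cur = 5
Initialize: val = 3
Initialize: n_items = 0
Entering loop: while cur != val:

After execution: n_items = 3
3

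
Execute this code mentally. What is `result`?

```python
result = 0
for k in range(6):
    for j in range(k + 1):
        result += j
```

Let's trace through this code step by step.

Initialize: result = 0
Entering loop: for k in range(6):

After execution: result = 35
35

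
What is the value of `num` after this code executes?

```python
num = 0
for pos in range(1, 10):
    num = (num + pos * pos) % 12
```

Let's trace through this code step by step.

Initialize: num = 0
Entering loop: for pos in range(1, 10):

After execution: num = 9
9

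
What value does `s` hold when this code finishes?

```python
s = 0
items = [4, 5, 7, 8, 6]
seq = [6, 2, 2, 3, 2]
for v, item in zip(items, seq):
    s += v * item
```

Let's trace through this code step by step.

Initialize: s = 0
Initialize: items = [4, 5, 7, 8, 6]
Initialize: seq = [6, 2, 2, 3, 2]
Entering loop: for v, item in zip(items, seq):

After execution: s = 84
84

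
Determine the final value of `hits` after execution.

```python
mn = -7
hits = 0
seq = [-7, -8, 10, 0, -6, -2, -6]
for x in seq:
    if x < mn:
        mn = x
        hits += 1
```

Let's trace through this code step by step.

Initialize: mn = -7
Initialize: hits = 0
Initialize: seq = [-7, -8, 10, 0, -6, -2, -6]
Entering loop: for x in seq:

After execution: hits = 1
1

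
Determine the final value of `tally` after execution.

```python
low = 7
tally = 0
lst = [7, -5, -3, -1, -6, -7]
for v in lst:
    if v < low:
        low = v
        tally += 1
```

Let's trace through this code step by step.

Initialize: low = 7
Initialize: tally = 0
Initialize: lst = [7, -5, -3, -1, -6, -7]
Entering loop: for v in lst:

After execution: tally = 3
3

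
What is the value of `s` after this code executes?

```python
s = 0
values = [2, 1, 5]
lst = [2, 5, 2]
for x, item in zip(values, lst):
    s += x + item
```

Let's trace through this code step by step.

Initialize: s = 0
Initialize: values = [2, 1, 5]
Initialize: lst = [2, 5, 2]
Entering loop: for x, item in zip(values, lst):

After execution: s = 17
17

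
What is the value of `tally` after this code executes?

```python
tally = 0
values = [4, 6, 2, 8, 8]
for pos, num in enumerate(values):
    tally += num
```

Let's trace through this code step by step.

Initialize: tally = 0
Initialize: values = [4, 6, 2, 8, 8]
Entering loop: for pos, num in enumerate(values):

After execution: tally = 28
28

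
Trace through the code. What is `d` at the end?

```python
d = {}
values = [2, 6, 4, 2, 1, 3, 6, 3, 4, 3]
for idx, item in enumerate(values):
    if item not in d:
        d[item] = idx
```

Let's trace through this code step by step.

Initialize: d = {}
Initialize: values = [2, 6, 4, 2, 1, 3, 6, 3, 4, 3]
Entering loop: for idx, item in enumerate(values):

After execution: d = {2: 0, 6: 1, 4: 2, 1: 4, 3: 5}
{2: 0, 6: 1, 4: 2, 1: 4, 3: 5}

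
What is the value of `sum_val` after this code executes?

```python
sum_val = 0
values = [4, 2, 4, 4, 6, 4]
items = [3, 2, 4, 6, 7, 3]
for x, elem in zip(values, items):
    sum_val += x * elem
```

Let's trace through this code step by step.

Initialize: sum_val = 0
Initialize: values = [4, 2, 4, 4, 6, 4]
Initialize: items = [3, 2, 4, 6, 7, 3]
Entering loop: for x, elem in zip(values, items):

After execution: sum_val = 110
110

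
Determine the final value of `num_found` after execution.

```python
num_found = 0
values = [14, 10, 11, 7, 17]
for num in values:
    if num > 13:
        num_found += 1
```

Let's trace through this code step by step.

Initialize: num_found = 0
Initialize: values = [14, 10, 11, 7, 17]
Entering loop: for num in values:

After execution: num_found = 2
2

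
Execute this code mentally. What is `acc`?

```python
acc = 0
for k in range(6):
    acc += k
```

Let's trace through this code step by step.

Initialize: acc = 0
Entering loop: for k in range(6):

After execution: acc = 15
15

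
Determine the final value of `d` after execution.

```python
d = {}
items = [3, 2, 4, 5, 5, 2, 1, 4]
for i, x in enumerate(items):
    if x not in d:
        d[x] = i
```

Let's trace through this code step by step.

Initialize: d = {}
Initialize: items = [3, 2, 4, 5, 5, 2, 1, 4]
Entering loop: for i, x in enumerate(items):

After execution: d = {3: 0, 2: 1, 4: 2, 5: 3, 1: 6}
{3: 0, 2: 1, 4: 2, 5: 3, 1: 6}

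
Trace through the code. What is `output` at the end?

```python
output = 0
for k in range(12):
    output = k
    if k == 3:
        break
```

Let's trace through this code step by step.

Initialize: output = 0
Entering loop: for k in range(12):

After execution: output = 3
3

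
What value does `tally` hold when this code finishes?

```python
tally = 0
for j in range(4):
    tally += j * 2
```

Let's trace through this code step by step.

Initialize: tally = 0
Entering loop: for j in range(4):

After execution: tally = 12
12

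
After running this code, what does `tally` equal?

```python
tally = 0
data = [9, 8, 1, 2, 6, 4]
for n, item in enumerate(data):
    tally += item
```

Let's trace through this code step by step.

Initialize: tally = 0
Initialize: data = [9, 8, 1, 2, 6, 4]
Entering loop: for n, item in enumerate(data):

After execution: tally = 30
30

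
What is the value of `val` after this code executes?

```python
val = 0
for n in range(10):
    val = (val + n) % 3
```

Let's trace through this code step by step.

Initialize: val = 0
Entering loop: for n in range(10):

After execution: val = 0
0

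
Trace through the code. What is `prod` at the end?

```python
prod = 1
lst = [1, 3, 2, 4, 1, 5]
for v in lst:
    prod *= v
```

Let's trace through this code step by step.

Initialize: prod = 1
Initialize: lst = [1, 3, 2, 4, 1, 5]
Entering loop: for v in lst:

After execution: prod = 120
120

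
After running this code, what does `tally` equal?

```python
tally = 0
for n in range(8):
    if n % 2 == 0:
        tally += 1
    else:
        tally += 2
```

Let's trace through this code step by step.

Initialize: tally = 0
Entering loop: for n in range(8):

After execution: tally = 12
12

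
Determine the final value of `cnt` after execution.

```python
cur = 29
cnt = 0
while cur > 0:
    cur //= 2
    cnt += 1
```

Let's trace through this code step by step.

Initialize: cur = 29
Initialize: cnt = 0
Entering loop: while cur > 0:

After execution: cnt = 5
5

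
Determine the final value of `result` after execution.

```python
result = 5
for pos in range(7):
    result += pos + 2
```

Let's trace through this code step by step.

Initialize: result = 5
Entering loop: for pos in range(7):

After execution: result = 40
40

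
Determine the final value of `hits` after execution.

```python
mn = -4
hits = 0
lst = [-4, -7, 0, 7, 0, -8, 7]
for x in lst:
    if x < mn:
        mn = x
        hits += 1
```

Let's trace through this code step by step.

Initialize: mn = -4
Initialize: hits = 0
Initialize: lst = [-4, -7, 0, 7, 0, -8, 7]
Entering loop: for x in lst:

After execution: hits = 2
2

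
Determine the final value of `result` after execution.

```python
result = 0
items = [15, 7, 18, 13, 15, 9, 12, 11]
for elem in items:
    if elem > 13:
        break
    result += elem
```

Let's trace through this code step by step.

Initialize: result = 0
Initialize: items = [15, 7, 18, 13, 15, 9, 12, 11]
Entering loop: for elem in items:

After execution: result = 0
0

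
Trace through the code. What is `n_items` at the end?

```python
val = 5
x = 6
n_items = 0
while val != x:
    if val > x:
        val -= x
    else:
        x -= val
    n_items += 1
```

Let's trace through this code step by step.

Initialize: val = 5
Initialize: x = 6
Initialize: n_items = 0
Entering loop: while val != x:

After execution: n_items = 5
5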